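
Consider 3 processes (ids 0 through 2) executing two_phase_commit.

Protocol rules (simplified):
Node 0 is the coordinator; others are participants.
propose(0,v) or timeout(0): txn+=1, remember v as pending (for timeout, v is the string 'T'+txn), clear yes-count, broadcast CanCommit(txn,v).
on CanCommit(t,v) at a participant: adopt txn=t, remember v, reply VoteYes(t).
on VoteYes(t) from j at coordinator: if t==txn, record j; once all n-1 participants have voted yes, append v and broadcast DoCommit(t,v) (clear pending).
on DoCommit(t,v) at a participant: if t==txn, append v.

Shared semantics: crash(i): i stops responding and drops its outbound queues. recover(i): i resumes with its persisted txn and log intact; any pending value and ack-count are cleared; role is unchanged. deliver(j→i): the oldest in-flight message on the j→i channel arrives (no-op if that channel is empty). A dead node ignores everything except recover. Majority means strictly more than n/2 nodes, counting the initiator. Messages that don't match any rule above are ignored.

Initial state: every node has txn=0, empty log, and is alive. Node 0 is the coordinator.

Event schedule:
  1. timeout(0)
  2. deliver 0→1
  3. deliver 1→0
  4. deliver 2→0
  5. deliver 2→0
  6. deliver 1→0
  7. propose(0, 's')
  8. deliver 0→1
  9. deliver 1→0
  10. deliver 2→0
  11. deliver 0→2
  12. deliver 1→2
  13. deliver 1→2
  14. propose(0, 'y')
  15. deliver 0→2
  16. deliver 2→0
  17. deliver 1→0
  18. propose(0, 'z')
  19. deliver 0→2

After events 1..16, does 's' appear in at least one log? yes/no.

no

1. timeout(0):  <0:coor t1 ->
2. deliver 0→1:  <1:part t1 ->
3. deliver 1→0:  nop
4. deliver 2→0:  nop
5. deliver 2→0:  nop
6. deliver 1→0:  nop
7. propose(0,'s'):  <0:coor t2 ->
8. deliver 0→1:  <1:part t2 ->
9. deliver 1→0:  nop
10. deliver 2→0:  nop
11. deliver 0→2:  <2:part t1 ->
12. deliver 1→2:  nop
13. deliver 1→2:  nop
14. propose(0,'y'):  <0:coor t3 ->
15. deliver 0→2:  <2:part t2 ->
16. deliver 2→0:  nop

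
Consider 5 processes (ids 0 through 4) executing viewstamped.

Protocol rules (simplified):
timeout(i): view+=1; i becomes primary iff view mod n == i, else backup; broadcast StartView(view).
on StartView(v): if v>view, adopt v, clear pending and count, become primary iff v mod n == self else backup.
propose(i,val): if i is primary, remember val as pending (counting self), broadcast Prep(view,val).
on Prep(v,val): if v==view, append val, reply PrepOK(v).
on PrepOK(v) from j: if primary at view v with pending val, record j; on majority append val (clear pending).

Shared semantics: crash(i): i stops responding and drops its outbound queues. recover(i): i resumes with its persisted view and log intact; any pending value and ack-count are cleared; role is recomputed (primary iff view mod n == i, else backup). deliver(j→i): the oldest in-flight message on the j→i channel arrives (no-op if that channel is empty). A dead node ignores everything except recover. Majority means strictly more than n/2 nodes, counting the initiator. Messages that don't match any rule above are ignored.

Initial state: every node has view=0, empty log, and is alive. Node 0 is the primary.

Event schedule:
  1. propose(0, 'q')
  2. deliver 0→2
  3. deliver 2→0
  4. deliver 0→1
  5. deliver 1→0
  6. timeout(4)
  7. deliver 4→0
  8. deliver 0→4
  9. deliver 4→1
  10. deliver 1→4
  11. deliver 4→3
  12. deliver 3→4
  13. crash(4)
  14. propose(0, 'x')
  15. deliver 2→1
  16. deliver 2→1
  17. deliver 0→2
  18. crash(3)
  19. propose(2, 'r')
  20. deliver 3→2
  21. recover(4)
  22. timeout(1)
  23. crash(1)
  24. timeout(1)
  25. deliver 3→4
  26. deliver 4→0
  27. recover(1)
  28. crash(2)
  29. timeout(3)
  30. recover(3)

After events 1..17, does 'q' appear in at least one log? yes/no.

after 1 — propose(0,'q'): ·
after 2 — deliver 0→2: n2:back/v0/[q]
after 3 — deliver 2→0: ·
after 4 — deliver 0→1: n1:back/v0/[q]
after 5 — deliver 1→0: n0:prim/v0/[q]
after 6 — timeout(4): n4:back/v1/[-]
after 7 — deliver 4→0: n0:back/v1/[q]
after 8 — deliver 0→4: ·
after 9 — deliver 4→1: n1:prim/v1/[q]
after 10 — deliver 1→4: ·
after 11 — deliver 4→3: n3:back/v1/[-]
after 12 — deliver 3→4: ·
after 13 — crash(4): n4:✗back/v1/[-]
after 14 — propose(0,'x'): ·
after 15 — deliver 2→1: ·
after 16 — deliver 2→1: ·
after 17 — deliver 0→2: ·

yes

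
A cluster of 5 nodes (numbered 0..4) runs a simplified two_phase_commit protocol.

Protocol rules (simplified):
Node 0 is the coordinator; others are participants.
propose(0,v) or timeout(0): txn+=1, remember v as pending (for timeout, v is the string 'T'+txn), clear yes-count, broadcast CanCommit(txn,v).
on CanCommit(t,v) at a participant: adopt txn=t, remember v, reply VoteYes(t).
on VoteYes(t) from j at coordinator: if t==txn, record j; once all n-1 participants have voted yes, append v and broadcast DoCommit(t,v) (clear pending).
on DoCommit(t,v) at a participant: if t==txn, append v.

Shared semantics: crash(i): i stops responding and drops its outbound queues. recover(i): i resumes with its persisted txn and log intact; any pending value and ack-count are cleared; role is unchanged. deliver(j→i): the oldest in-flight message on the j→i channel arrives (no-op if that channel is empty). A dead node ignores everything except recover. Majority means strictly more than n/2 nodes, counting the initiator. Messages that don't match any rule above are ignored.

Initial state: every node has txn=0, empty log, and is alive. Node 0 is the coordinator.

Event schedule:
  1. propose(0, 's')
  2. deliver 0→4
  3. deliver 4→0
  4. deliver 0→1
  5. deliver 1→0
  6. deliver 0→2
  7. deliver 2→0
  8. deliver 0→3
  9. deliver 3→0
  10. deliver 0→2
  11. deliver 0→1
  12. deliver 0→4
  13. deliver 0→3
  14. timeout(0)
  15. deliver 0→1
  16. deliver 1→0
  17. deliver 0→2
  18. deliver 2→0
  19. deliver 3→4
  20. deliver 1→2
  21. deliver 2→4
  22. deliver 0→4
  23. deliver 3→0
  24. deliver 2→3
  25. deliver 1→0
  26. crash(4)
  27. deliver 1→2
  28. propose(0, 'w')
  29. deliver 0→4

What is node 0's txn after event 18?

after 1 — propose(0,'s'): n0:coor/t1/[-]
after 2 — deliver 0→4: n4:part/t1/[-]
after 3 — deliver 4→0: ·
after 4 — deliver 0→1: n1:part/t1/[-]
after 5 — deliver 1→0: ·
after 6 — deliver 0→2: n2:part/t1/[-]
after 7 — deliver 2→0: ·
after 8 — deliver 0→3: n3:part/t1/[-]
after 9 — deliver 3→0: n0:coor/t1/[s]
after 10 — deliver 0→2: n2:part/t1/[s]
after 11 — deliver 0→1: n1:part/t1/[s]
after 12 — deliver 0→4: n4:part/t1/[s]
after 13 — deliver 0→3: n3:part/t1/[s]
after 14 — timeout(0): n0:coor/t2/[s]
after 15 — deliver 0→1: n1:part/t2/[s]
after 16 — deliver 1→0: ·
after 17 — deliver 0→2: n2:part/t2/[s]
after 18 — deliver 2→0: ·

2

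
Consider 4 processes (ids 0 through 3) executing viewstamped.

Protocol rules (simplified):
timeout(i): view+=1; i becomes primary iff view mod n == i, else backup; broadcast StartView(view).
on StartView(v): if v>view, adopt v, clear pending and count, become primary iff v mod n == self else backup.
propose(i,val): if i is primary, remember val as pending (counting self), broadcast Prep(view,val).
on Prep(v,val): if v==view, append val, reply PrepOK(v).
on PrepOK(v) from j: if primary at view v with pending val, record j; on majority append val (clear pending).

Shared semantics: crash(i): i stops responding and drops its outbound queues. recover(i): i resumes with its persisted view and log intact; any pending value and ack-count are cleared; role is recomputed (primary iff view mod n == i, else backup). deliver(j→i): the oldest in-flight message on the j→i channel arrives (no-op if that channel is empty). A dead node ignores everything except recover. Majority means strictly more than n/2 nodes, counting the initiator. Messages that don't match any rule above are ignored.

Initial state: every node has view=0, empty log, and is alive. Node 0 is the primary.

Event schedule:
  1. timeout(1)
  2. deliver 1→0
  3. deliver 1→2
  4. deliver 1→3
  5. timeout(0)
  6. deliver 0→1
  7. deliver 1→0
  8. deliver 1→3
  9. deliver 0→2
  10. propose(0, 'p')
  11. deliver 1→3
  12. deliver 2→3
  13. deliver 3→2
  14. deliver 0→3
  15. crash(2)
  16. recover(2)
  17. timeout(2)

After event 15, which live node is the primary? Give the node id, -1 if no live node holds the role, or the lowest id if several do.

-1

e1 timeout(1): 1[prim,v=1,-]
e2 deliver 1→0: 0[back,v=1,-]
e3 deliver 1→2: 2[back,v=1,-]
e4 deliver 1→3: 3[back,v=1,-]
e5 timeout(0): 0[back,v=2,-]
e6 deliver 0→1: 1[back,v=2,-]
e7 deliver 1→0: ·
e8 deliver 1→3: ·
e9 deliver 0→2: 2[prim,v=2,-]
e10 propose(0,'p'): ·
e11 deliver 1→3: ·
e12 deliver 2→3: ·
e13 deliver 3→2: ·
e14 deliver 0→3: 3[back,v=2,-]
e15 crash(2): 2[✗prim,v=2,-]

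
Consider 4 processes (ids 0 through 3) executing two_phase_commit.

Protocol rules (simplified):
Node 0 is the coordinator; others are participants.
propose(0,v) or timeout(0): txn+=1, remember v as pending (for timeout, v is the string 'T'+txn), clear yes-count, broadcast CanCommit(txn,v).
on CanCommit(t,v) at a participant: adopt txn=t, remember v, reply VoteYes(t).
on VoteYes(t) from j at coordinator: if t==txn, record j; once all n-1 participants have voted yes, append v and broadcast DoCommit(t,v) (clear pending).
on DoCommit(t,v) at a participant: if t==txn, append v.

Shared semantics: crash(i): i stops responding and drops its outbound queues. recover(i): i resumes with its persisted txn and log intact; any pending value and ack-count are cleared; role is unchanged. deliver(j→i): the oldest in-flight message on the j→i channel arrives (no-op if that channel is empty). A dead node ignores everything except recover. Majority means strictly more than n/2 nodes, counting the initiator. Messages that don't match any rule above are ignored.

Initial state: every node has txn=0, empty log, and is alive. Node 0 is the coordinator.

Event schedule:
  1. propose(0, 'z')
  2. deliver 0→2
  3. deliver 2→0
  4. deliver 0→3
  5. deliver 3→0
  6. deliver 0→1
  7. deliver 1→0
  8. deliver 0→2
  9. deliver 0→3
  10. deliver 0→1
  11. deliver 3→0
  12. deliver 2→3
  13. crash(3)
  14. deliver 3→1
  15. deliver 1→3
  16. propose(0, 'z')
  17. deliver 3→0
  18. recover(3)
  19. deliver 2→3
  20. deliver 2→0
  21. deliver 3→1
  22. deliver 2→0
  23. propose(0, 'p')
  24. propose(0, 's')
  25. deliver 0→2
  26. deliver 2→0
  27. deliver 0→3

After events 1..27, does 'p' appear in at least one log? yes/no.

no

[1] propose(0,'z') → N0(coor t1 [-])
[2] deliver 0→2 → N2(part t1 [-])
[3] deliver 2→0 → ∅
[4] deliver 0→3 → N3(part t1 [-])
[5] deliver 3→0 → ∅
[6] deliver 0→1 → N1(part t1 [-])
[7] deliver 1→0 → N0(coor t1 [z])
[8] deliver 0→2 → N2(part t1 [z])
[9] deliver 0→3 → N3(part t1 [z])
[10] deliver 0→1 → N1(part t1 [z])
[11] deliver 3→0 → ∅
[12] deliver 2→3 → ∅
[13] crash(3) → N3(✗part t1 [z])
[14] deliver 3→1 → ∅
[15] deliver 1→3 → ∅
[16] propose(0,'z') → N0(coor t2 [z])
[17] deliver 3→0 → ∅
[18] recover(3) → N3(part t1 [z])
[19] deliver 2→3 → ∅
[20] deliver 2→0 → ∅
[21] deliver 3→1 → ∅
[22] deliver 2→0 → ∅
[23] propose(0,'p') → N0(coor t3 [z])
[24] propose(0,'s') → N0(coor t4 [z])
[25] deliver 0→2 → N2(part t2 [z])
[26] deliver 2→0 → ∅
[27] deliver 0→3 → N3(part t2 [z])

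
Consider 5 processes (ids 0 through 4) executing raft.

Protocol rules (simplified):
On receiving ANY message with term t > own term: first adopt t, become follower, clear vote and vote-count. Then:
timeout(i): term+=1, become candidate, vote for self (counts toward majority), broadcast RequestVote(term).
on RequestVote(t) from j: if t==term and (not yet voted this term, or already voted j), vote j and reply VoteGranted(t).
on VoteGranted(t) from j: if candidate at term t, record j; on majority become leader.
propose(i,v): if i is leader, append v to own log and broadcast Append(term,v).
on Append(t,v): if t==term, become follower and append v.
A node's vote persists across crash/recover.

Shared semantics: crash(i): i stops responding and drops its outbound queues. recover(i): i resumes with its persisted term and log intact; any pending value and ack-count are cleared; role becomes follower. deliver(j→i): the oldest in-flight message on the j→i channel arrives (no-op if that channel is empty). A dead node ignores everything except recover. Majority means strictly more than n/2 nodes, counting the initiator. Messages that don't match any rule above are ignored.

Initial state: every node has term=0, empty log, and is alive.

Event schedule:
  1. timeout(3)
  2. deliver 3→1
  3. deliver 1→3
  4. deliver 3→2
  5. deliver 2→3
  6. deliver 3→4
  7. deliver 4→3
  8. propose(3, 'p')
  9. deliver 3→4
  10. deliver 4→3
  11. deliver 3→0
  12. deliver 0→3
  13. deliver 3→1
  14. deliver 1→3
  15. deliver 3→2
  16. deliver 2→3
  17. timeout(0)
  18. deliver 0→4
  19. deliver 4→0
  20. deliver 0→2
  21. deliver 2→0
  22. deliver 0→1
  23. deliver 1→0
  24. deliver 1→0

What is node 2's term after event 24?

2

step 1 timeout(3): 3={cand,t=1,log=-}
step 2 deliver 3→1: 1={foll,t=1,log=-}
step 3 deliver 1→3: —
step 4 deliver 3→2: 2={foll,t=1,log=-}
step 5 deliver 2→3: 3={lead,t=1,log=-}
step 6 deliver 3→4: 4={foll,t=1,log=-}
step 7 deliver 4→3: —
step 8 propose(3,'p'): 3={lead,t=1,log=p}
step 9 deliver 3→4: 4={foll,t=1,log=p}
step 10 deliver 4→3: —
step 11 deliver 3→0: 0={foll,t=1,log=-}
step 12 deliver 0→3: —
step 13 deliver 3→1: 1={foll,t=1,log=p}
step 14 deliver 1→3: —
step 15 deliver 3→2: 2={foll,t=1,log=p}
step 16 deliver 2→3: —
step 17 timeout(0): 0={cand,t=2,log=-}
step 18 deliver 0→4: 4={foll,t=2,log=p}
step 19 deliver 4→0: —
step 20 deliver 0→2: 2={foll,t=2,log=p}
step 21 deliver 2→0: 0={lead,t=2,log=-}
step 22 deliver 0→1: 1={foll,t=2,log=p}
step 23 deliver 1→0: —
step 24 deliver 1→0: —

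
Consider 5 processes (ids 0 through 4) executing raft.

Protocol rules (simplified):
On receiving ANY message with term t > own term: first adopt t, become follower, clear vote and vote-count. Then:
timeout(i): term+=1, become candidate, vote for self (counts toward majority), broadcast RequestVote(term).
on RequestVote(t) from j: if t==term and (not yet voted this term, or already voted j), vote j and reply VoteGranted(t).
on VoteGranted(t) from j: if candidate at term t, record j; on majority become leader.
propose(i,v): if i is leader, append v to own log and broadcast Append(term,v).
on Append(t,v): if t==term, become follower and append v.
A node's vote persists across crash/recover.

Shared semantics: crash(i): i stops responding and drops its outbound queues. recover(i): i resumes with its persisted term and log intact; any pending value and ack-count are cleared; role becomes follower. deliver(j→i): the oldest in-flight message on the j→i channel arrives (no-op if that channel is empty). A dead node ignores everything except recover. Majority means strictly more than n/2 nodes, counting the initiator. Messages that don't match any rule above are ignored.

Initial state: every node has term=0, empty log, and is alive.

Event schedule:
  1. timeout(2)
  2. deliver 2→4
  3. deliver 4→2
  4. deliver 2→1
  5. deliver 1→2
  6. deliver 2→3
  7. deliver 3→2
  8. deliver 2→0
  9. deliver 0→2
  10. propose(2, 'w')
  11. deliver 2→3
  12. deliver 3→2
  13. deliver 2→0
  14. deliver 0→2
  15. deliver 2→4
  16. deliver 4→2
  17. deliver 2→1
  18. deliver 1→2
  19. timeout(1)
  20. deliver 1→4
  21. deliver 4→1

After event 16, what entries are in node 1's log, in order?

empty

e1 timeout(2): 2[cand,t=1,-]
e2 deliver 2→4: 4[foll,t=1,-]
e3 deliver 4→2: ·
e4 deliver 2→1: 1[foll,t=1,-]
e5 deliver 1→2: 2[lead,t=1,-]
e6 deliver 2→3: 3[foll,t=1,-]
e7 deliver 3→2: ·
e8 deliver 2→0: 0[foll,t=1,-]
e9 deliver 0→2: ·
e10 propose(2,'w'): 2[lead,t=1,w]
e11 deliver 2→3: 3[foll,t=1,w]
e12 deliver 3→2: ·
e13 deliver 2→0: 0[foll,t=1,w]
e14 deliver 0→2: ·
e15 deliver 2→4: 4[foll,t=1,w]
e16 deliver 4→2: ·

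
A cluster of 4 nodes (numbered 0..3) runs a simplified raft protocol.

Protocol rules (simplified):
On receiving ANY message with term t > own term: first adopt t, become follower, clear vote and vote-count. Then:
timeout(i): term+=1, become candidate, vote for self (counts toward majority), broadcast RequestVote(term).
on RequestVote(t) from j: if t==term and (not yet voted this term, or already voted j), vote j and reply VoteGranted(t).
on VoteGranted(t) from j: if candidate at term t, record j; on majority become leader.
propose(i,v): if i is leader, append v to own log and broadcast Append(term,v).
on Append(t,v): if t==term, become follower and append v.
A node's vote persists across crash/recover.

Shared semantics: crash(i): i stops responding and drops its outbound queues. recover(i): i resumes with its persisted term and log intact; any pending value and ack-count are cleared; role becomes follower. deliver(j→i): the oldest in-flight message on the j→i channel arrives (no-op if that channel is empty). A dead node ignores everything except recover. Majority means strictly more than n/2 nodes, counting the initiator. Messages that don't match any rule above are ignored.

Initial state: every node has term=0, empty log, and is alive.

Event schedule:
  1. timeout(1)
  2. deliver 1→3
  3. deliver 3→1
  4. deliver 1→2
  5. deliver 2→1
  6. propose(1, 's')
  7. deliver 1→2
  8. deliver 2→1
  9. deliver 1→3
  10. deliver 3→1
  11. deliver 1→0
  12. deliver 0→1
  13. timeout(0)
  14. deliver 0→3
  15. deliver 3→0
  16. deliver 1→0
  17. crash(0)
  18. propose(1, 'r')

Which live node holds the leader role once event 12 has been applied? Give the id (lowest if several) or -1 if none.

1

1. timeout(1):  <1:cand t1 ->
2. deliver 1→3:  <3:foll t1 ->
3. deliver 3→1:  nop
4. deliver 1→2:  <2:foll t1 ->
5. deliver 2→1:  <1:lead t1 ->
6. propose(1,'s'):  <1:lead t1 s>
7. deliver 1→2:  <2:foll t1 s>
8. deliver 2→1:  nop
9. deliver 1→3:  <3:foll t1 s>
10. deliver 3→1:  nop
11. deliver 1→0:  <0:foll t1 ->
12. deliver 0→1:  nop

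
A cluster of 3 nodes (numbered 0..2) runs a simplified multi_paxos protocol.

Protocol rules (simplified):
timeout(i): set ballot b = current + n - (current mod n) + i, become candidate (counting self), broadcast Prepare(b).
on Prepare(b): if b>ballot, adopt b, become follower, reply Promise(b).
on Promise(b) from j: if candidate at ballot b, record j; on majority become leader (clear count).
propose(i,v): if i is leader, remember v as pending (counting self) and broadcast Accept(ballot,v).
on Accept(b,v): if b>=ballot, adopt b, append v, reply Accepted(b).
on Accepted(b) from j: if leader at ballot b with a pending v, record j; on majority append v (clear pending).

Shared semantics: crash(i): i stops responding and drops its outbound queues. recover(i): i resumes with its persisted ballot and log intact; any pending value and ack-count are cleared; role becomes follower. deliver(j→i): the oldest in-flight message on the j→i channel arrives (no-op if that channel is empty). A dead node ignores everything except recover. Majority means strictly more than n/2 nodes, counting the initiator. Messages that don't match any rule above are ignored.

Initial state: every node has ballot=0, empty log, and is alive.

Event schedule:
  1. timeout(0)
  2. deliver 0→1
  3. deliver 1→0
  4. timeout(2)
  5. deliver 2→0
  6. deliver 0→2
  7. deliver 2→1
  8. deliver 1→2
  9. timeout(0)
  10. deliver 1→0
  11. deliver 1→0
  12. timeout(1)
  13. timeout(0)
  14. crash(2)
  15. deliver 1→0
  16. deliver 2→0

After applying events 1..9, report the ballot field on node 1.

e1 timeout(0): 0[cand,b=3,-]
e2 deliver 0→1: 1[foll,b=3,-]
e3 deliver 1→0: 0[lead,b=3,-]
e4 timeout(2): 2[cand,b=5,-]
e5 deliver 2→0: 0[foll,b=5,-]
e6 deliver 0→2: ·
e7 deliver 2→1: 1[foll,b=5,-]
e8 deliver 1→2: 2[lead,b=5,-]
e9 timeout(0): 0[cand,b=6,-]

5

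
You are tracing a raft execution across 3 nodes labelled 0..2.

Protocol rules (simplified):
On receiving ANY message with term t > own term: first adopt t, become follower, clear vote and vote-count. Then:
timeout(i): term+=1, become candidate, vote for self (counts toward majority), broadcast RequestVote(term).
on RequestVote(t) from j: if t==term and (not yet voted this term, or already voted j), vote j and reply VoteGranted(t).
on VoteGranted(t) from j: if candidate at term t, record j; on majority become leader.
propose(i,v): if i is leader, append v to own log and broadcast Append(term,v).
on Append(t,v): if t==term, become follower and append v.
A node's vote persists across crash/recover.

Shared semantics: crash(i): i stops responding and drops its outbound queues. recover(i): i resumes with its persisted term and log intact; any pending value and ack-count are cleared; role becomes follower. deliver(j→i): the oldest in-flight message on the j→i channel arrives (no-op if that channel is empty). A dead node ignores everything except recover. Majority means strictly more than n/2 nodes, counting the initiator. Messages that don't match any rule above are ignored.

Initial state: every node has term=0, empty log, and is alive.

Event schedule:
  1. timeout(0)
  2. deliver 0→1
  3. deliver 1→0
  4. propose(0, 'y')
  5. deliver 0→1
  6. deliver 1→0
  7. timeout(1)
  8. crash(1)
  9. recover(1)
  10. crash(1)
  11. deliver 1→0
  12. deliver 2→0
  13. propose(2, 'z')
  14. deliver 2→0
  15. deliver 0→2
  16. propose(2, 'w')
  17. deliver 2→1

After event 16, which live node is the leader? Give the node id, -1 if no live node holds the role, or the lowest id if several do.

e1 timeout(0): 0[cand,t=1,-]
e2 deliver 0→1: 1[foll,t=1,-]
e3 deliver 1→0: 0[lead,t=1,-]
e4 propose(0,'y'): 0[lead,t=1,y]
e5 deliver 0→1: 1[foll,t=1,y]
e6 deliver 1→0: ·
e7 timeout(1): 1[cand,t=2,y]
e8 crash(1): 1[✗cand,t=2,y]
e9 recover(1): 1[foll,t=2,y]
e10 crash(1): 1[✗foll,t=2,y]
e11 deliver 1→0: ·
e12 deliver 2→0: ·
e13 propose(2,'z'): ·
e14 deliver 2→0: ·
e15 deliver 0→2: 2[foll,t=1,-]
e16 propose(2,'w'): ·

0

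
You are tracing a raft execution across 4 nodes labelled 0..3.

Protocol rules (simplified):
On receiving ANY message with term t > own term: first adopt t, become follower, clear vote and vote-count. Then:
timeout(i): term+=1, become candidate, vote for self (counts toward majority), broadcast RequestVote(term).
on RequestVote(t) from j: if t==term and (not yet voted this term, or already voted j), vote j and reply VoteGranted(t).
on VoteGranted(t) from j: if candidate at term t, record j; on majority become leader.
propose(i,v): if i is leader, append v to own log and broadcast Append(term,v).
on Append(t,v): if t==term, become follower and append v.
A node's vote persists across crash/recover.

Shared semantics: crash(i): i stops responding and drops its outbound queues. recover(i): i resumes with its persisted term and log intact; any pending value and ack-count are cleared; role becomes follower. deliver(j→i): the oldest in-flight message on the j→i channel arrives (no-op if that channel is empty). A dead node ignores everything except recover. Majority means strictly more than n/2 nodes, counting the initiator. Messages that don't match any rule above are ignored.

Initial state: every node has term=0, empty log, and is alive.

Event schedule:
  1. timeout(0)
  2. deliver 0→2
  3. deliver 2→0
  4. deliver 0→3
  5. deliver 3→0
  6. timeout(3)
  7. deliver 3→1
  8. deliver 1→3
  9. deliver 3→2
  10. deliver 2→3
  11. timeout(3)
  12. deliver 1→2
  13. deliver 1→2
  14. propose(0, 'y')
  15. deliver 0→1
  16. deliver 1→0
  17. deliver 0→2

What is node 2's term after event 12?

2

e1 timeout(0): 0[cand,t=1,-]
e2 deliver 0→2: 2[foll,t=1,-]
e3 deliver 2→0: ·
e4 deliver 0→3: 3[foll,t=1,-]
e5 deliver 3→0: 0[lead,t=1,-]
e6 timeout(3): 3[cand,t=2,-]
e7 deliver 3→1: 1[foll,t=2,-]
e8 deliver 1→3: ·
e9 deliver 3→2: 2[foll,t=2,-]
e10 deliver 2→3: 3[lead,t=2,-]
e11 timeout(3): 3[cand,t=3,-]
e12 deliver 1→2: ·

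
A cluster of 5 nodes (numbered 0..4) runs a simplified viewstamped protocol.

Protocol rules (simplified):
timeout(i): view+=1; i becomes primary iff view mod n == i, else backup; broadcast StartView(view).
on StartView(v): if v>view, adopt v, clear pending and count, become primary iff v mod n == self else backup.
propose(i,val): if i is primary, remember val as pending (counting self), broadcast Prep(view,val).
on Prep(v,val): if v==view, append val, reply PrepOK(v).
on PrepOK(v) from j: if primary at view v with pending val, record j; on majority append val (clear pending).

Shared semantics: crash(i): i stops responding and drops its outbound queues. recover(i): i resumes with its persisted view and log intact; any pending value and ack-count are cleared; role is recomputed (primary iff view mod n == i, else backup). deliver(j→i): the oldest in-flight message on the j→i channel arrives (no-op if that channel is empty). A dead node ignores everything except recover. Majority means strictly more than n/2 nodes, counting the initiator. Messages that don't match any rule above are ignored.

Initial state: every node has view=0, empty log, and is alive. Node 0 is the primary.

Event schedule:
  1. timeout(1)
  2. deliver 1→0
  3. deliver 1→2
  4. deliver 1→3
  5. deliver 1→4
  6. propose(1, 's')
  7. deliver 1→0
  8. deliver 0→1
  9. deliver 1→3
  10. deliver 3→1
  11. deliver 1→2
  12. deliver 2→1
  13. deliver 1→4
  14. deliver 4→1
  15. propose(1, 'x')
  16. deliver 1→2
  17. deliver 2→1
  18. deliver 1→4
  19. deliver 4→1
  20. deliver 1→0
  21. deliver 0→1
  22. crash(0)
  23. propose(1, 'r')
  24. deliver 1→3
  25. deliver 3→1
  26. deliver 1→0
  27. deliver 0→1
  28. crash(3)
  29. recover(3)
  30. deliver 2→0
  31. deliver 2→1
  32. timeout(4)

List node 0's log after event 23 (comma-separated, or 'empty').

step 1 timeout(1): 1={prim,v=1,log=-}
step 2 deliver 1→0: 0={back,v=1,log=-}
step 3 deliver 1→2: 2={back,v=1,log=-}
step 4 deliver 1→3: 3={back,v=1,log=-}
step 5 deliver 1→4: 4={back,v=1,log=-}
step 6 propose(1,'s'): —
step 7 deliver 1→0: 0={back,v=1,log=s}
step 8 deliver 0→1: —
step 9 deliver 1→3: 3={back,v=1,log=s}
step 10 deliver 3→1: 1={prim,v=1,log=s}
step 11 deliver 1→2: 2={back,v=1,log=s}
step 12 deliver 2→1: —
step 13 deliver 1→4: 4={back,v=1,log=s}
step 14 deliver 4→1: —
step 15 propose(1,'x'): —
step 16 deliver 1→2: 2={back,v=1,log=s,x}
step 17 deliver 2→1: —
step 18 deliver 1→4: 4={back,v=1,log=s,x}
step 19 deliver 4→1: 1={prim,v=1,log=s,x}
step 20 deliver 1→0: 0={back,v=1,log=s,x}
step 21 deliver 0→1: —
step 22 crash(0): 0={✗back,v=1,log=s,x}
step 23 propose(1,'r'): —

s,x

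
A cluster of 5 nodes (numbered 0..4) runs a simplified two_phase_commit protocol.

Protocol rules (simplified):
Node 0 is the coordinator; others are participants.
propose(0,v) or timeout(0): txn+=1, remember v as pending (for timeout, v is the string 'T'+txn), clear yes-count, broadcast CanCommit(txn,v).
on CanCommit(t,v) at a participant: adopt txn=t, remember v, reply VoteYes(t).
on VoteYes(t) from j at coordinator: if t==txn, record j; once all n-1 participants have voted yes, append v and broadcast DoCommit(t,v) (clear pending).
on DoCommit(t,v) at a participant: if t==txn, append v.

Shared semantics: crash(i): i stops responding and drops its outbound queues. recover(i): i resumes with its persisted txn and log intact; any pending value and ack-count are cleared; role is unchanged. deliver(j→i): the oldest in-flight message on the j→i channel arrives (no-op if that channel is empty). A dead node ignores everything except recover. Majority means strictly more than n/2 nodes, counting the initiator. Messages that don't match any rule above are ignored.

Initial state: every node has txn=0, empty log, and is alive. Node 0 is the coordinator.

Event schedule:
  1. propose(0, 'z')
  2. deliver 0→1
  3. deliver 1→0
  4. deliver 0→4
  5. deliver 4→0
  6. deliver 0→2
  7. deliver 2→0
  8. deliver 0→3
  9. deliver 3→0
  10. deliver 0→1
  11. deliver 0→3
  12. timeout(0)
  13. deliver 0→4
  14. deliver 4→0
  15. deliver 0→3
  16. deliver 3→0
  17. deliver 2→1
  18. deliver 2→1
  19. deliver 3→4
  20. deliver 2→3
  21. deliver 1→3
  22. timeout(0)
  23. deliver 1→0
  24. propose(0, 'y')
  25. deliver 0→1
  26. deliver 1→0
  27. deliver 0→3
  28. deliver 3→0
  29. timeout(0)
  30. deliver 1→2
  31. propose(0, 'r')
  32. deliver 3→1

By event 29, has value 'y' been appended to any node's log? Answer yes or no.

[1] propose(0,'z') → N0(coor t1 [-])
[2] deliver 0→1 → N1(part t1 [-])
[3] deliver 1→0 → ∅
[4] deliver 0→4 → N4(part t1 [-])
[5] deliver 4→0 → ∅
[6] deliver 0→2 → N2(part t1 [-])
[7] deliver 2→0 → ∅
[8] deliver 0→3 → N3(part t1 [-])
[9] deliver 3→0 → N0(coor t1 [z])
[10] deliver 0→1 → N1(part t1 [z])
[11] deliver 0→3 → N3(part t1 [z])
[12] timeout(0) → N0(coor t2 [z])
[13] deliver 0→4 → N4(part t1 [z])
[14] deliver 4→0 → ∅
[15] deliver 0→3 → N3(part t2 [z])
[16] deliver 3→0 → ∅
[17] deliver 2→1 → ∅
[18] deliver 2→1 → ∅
[19] deliver 3→4 → ∅
[20] deliver 2→3 → ∅
[21] deliver 1→3 → ∅
[22] timeout(0) → N0(coor t3 [z])
[23] deliver 1→0 → ∅
[24] propose(0,'y') → N0(coor t4 [z])
[25] deliver 0→1 → N1(part t2 [z])
[26] deliver 1→0 → ∅
[27] deliver 0→3 → N3(part t3 [z])
[28] deliver 3→0 → ∅
[29] timeout(0) → N0(coor t5 [z])

no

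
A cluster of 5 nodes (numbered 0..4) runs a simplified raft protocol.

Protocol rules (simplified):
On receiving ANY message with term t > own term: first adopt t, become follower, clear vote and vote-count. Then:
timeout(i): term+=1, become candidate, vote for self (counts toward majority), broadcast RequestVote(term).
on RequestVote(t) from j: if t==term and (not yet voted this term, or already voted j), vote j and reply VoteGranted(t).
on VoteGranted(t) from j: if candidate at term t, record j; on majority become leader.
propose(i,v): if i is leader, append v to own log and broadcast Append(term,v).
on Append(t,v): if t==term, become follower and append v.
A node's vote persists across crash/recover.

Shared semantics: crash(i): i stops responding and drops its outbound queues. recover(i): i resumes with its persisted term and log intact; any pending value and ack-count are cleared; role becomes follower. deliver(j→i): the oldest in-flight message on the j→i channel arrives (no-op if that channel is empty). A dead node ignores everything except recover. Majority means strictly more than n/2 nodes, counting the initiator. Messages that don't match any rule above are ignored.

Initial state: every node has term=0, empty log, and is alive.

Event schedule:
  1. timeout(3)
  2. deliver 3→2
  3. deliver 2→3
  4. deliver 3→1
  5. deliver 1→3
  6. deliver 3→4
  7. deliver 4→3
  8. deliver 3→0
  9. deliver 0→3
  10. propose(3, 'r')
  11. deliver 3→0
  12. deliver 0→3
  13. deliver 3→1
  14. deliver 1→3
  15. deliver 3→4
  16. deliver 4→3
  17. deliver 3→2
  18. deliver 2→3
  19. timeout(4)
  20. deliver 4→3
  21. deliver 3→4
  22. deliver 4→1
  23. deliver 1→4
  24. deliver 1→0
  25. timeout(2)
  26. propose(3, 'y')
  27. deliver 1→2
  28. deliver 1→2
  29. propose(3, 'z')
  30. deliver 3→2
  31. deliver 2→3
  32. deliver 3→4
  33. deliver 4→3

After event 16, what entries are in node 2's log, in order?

empty

e1 timeout(3): 3[cand,t=1,-]
e2 deliver 3→2: 2[foll,t=1,-]
e3 deliver 2→3: ·
e4 deliver 3→1: 1[foll,t=1,-]
e5 deliver 1→3: 3[lead,t=1,-]
e6 deliver 3→4: 4[foll,t=1,-]
e7 deliver 4→3: ·
e8 deliver 3→0: 0[foll,t=1,-]
e9 deliver 0→3: ·
e10 propose(3,'r'): 3[lead,t=1,r]
e11 deliver 3→0: 0[foll,t=1,r]
e12 deliver 0→3: ·
e13 deliver 3→1: 1[foll,t=1,r]
e14 deliver 1→3: ·
e15 deliver 3→4: 4[foll,t=1,r]
e16 deliver 4→3: ·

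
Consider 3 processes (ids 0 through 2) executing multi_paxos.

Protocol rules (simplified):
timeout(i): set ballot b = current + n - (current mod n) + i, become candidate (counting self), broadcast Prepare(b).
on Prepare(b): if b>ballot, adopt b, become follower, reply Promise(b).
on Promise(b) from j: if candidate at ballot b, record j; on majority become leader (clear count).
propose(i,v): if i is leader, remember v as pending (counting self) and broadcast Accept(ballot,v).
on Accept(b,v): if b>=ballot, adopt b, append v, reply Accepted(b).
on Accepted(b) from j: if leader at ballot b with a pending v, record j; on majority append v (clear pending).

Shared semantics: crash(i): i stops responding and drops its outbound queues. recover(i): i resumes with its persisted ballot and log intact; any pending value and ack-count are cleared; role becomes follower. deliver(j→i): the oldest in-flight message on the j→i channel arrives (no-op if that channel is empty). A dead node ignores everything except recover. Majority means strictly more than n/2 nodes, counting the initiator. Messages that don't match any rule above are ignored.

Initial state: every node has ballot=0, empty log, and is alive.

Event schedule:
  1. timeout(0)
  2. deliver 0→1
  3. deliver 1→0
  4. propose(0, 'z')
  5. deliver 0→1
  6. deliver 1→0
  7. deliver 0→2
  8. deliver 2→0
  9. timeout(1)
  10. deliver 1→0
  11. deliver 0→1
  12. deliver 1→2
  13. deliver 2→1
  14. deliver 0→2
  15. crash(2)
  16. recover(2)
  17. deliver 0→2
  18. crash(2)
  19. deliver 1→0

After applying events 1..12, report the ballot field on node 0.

7

[1] timeout(0) → N0(cand b3 [-])
[2] deliver 0→1 → N1(foll b3 [-])
[3] deliver 1→0 → N0(lead b3 [-])
[4] propose(0,'z') → ∅
[5] deliver 0→1 → N1(foll b3 [z])
[6] deliver 1→0 → N0(lead b3 [z])
[7] deliver 0→2 → N2(foll b3 [-])
[8] deliver 2→0 → ∅
[9] timeout(1) → N1(cand b7 [z])
[10] deliver 1→0 → N0(foll b7 [z])
[11] deliver 0→1 → N1(lead b7 [z])
[12] deliver 1→2 → N2(foll b7 [-])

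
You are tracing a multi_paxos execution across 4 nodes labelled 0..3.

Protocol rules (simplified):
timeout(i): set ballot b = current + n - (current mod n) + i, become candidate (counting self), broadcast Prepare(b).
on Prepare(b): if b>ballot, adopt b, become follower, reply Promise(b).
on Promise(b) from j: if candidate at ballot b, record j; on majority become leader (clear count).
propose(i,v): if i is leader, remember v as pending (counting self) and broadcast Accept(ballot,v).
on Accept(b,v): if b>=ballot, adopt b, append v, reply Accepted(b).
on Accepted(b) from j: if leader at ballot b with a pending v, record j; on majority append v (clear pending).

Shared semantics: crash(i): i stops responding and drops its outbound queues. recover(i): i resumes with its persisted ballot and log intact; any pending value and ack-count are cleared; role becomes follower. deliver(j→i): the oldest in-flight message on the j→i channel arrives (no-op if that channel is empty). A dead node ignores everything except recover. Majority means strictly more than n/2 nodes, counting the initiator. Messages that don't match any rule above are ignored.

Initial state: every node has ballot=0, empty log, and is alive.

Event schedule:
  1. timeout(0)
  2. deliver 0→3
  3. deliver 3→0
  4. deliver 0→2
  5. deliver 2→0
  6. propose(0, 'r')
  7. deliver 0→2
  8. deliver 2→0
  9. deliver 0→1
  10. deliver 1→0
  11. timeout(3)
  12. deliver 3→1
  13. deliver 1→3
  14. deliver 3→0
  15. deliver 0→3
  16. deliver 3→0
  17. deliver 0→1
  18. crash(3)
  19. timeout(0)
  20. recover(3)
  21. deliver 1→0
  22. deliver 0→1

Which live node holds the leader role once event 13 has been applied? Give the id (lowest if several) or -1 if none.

step 1 timeout(0): 0={cand,b=4,log=-}
step 2 deliver 0→3: 3={foll,b=4,log=-}
step 3 deliver 3→0: —
step 4 deliver 0→2: 2={foll,b=4,log=-}
step 5 deliver 2→0: 0={lead,b=4,log=-}
step 6 propose(0,'r'): —
step 7 deliver 0→2: 2={foll,b=4,log=r}
step 8 deliver 2→0: —
step 9 deliver 0→1: 1={foll,b=4,log=-}
step 10 deliver 1→0: —
step 11 timeout(3): 3={cand,b=11,log=-}
step 12 deliver 3→1: 1={foll,b=11,log=-}
step 13 deliver 1→3: —

0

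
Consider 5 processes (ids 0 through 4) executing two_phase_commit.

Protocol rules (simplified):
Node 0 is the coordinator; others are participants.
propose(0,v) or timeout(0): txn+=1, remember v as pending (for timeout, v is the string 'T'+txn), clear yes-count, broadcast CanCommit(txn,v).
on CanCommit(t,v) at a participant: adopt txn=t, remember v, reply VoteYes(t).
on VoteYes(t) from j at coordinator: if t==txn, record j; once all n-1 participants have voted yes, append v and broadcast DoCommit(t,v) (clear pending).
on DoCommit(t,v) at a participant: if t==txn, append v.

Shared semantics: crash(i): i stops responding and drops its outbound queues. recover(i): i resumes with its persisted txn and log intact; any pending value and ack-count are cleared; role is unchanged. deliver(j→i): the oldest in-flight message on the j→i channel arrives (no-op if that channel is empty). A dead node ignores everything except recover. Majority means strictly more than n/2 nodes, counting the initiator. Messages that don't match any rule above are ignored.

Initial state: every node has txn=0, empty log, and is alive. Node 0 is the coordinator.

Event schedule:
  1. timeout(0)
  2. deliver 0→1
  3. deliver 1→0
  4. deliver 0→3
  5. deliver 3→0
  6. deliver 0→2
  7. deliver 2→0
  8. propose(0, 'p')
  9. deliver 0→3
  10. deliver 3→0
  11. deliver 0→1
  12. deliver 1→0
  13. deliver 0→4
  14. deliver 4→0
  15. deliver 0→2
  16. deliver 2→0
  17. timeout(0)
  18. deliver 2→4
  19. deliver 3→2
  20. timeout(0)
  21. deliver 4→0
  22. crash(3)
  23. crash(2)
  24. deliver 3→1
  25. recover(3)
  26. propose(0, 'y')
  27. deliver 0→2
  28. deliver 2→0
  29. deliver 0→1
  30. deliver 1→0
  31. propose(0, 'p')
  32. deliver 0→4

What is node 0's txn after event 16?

2

[1] timeout(0) → N0(coor t1 [-])
[2] deliver 0→1 → N1(part t1 [-])
[3] deliver 1→0 → ∅
[4] deliver 0→3 → N3(part t1 [-])
[5] deliver 3→0 → ∅
[6] deliver 0→2 → N2(part t1 [-])
[7] deliver 2→0 → ∅
[8] propose(0,'p') → N0(coor t2 [-])
[9] deliver 0→3 → N3(part t2 [-])
[10] deliver 3→0 → ∅
[11] deliver 0→1 → N1(part t2 [-])
[12] deliver 1→0 → ∅
[13] deliver 0→4 → N4(part t1 [-])
[14] deliver 4→0 → ∅
[15] deliver 0→2 → N2(part t2 [-])
[16] deliver 2→0 → ∅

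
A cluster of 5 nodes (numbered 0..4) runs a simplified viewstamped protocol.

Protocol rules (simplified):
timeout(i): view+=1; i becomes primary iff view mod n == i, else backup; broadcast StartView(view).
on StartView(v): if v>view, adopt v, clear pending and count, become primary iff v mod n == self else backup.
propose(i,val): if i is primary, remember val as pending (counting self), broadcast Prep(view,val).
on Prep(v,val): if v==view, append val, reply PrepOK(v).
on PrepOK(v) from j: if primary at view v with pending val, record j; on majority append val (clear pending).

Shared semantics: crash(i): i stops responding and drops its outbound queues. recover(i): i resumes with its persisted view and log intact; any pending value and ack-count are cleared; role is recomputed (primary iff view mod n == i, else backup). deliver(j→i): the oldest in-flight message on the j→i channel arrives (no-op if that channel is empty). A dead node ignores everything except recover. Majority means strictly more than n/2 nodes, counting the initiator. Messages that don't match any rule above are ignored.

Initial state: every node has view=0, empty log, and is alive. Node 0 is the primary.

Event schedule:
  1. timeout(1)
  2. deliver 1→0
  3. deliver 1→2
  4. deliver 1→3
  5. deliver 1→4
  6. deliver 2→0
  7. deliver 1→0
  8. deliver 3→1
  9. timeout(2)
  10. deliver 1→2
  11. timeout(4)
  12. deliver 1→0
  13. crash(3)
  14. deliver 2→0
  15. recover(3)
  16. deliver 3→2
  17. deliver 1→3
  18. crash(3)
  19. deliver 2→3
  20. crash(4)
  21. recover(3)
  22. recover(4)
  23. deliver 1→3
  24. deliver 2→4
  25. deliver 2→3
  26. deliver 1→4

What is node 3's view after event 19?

after 1 — timeout(1): n1:prim/v1/[-]
after 2 — deliver 1→0: n0:back/v1/[-]
after 3 — deliver 1→2: n2:back/v1/[-]
after 4 — deliver 1→3: n3:back/v1/[-]
after 5 — deliver 1→4: n4:back/v1/[-]
after 6 — deliver 2→0: ·
after 7 — deliver 1→0: ·
after 8 — deliver 3→1: ·
after 9 — timeout(2): n2:prim/v2/[-]
after 10 — deliver 1→2: ·
after 11 — timeout(4): n4:back/v2/[-]
after 12 — deliver 1→0: ·
after 13 — crash(3): n3:✗back/v1/[-]
after 14 — deliver 2→0: n0:back/v2/[-]
after 15 — recover(3): n3:back/v1/[-]
after 16 — deliver 3→2: ·
after 17 — deliver 1→3: ·
after 18 — crash(3): n3:✗back/v1/[-]
after 19 — deliver 2→3: ·

1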